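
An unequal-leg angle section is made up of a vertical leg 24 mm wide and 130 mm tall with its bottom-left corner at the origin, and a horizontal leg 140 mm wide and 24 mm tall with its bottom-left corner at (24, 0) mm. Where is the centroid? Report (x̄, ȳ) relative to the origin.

x̄ = 54.52 mm, ȳ = 37.52 mm

vertical leg: A = 24 × 130 = 3120.00, centroid at (12.00, 65.00).
horizontal leg: A = 140 × 24 = 3360.00, centroid at (94.00, 12.00).
ΣA = 6480.00 mm²
ΣAx̄ = (3120.00)(12.00) + (3360.00)(94.00) = 353280.00 mm³
ΣAȳ = (3120.00)(65.00) + (3360.00)(12.00) = 243120.00 mm³
x̄ = 353280.00 / 6480.00 = 54.52 mm
ȳ = 243120.00 / 6480.00 = 37.52 mm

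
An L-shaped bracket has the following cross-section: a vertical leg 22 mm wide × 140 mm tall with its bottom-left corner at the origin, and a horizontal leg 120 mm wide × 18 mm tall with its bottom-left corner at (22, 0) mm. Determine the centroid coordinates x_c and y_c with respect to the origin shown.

x_c = 40.27 mm, y_c = 44.85 mm

vertical leg: A = 22 × 140 = 3080.00, centroid at (11.00, 70.00).
horizontal leg: A = 120 × 18 = 2160.00, centroid at (82.00, 9.00).
ΣA = 5240.00 mm²
ΣAx_c = (3080.00)(11.00) + (2160.00)(82.00) = 211000.00 mm³
ΣAy_c = (3080.00)(70.00) + (2160.00)(9.00) = 235040.00 mm³
x_c = 211000.00 / 5240.00 = 40.27 mm
y_c = 235040.00 / 5240.00 = 44.85 mm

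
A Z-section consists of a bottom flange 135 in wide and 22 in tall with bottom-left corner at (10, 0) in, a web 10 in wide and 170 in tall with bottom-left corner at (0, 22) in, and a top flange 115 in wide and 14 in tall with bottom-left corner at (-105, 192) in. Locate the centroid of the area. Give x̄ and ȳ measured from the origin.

bottom flange: A = 135 × 22 = 2970.00, centroid at (77.50, 11.00).
web: A = 10 × 170 = 1700.00, centroid at (5.00, 107.00).
top flange: A = 115 × 14 = 1610.00, centroid at (-47.50, 199.00).
ΣA = 6280.00 in², ΣAx̄ = 162200.00 in³, ΣAȳ = 534960.00 in³.
x̄ = 162200.00/6280.00 = 25.83 in; ȳ = 534960.00/6280.00 = 85.18 in.

x̄ = 25.83 in, ȳ = 85.18 in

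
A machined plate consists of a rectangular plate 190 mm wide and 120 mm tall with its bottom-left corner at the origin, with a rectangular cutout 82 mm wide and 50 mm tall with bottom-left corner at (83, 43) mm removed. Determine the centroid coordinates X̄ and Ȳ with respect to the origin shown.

plate: A = 190 × 120 = 22800.00, centroid at (95.00, 60.00).
hole: A = −(82 × 50) = -4100.00, centroid at (124.00, 68.00).
ΣA = 18700.00 mm²
ΣAX̄ = (22800.00)(95.00) + (-4100.00)(124.00) = 1657600.00 mm³
ΣAȲ = (22800.00)(60.00) + (-4100.00)(68.00) = 1089200.00 mm³
X̄ = 1657600.00 / 18700.00 = 88.64 mm
Ȳ = 1089200.00 / 18700.00 = 58.25 mm

X̄ = 88.64 mm, Ȳ = 58.25 mm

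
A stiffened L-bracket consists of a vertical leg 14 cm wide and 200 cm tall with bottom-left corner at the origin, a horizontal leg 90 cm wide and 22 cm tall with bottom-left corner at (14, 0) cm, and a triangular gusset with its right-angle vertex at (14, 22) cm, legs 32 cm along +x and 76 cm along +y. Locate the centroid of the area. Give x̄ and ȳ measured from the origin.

vertical leg: A = 14 × 200 = 2800.00, centroid at (7.00, 100.00).
horizontal leg: A = 90 × 22 = 1980.00, centroid at (59.00, 11.00).
gusset: A = ½·32·76 = 1216.00, centroid at (24.67, 47.33).
ΣA = 5996.00 cm², ΣAx̄ = 166414.67 cm³, ΣAȳ = 359337.33 cm³.
x̄ = 166414.67/5996.00 = 27.75 cm; ȳ = 359337.33/5996.00 = 59.93 cm.

x̄ = 27.75 cm, ȳ = 59.93 cm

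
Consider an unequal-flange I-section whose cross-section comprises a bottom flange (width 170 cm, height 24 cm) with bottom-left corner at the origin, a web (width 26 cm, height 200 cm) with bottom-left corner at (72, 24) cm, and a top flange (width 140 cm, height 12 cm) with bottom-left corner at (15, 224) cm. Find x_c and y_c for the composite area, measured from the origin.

x_c = 85.00 cm, y_c = 98.55 cm

bottom flange: A = 170 × 24 = 4080.00, centroid at (85.00, 12.00).
web: A = 26 × 200 = 5200.00, centroid at (85.00, 124.00).
top flange: A = 140 × 12 = 1680.00, centroid at (85.00, 230.00).
ΣA = 10960.00 cm²
ΣAx_c = (4080.00)(85.00) + (5200.00)(85.00) + (1680.00)(85.00) = 931600.00 cm³
ΣAy_c = (4080.00)(12.00) + (5200.00)(124.00) + (1680.00)(230.00) = 1080160.00 cm³
x_c = 931600.00 / 10960.00 = 85.00 cm
y_c = 1080160.00 / 10960.00 = 98.55 cm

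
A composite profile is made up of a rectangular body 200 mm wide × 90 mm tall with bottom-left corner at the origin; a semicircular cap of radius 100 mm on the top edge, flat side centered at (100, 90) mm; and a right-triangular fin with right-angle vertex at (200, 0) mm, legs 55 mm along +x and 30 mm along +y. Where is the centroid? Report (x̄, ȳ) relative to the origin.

rectangular body: A = 200 × 90 = 18000.00, centroid at (100.00, 45.00).
semicircular top: A = ½π·100² = 15707.96, centroid at (100.00, 132.44).
triangular fin: A = ½·55·30 = 825.00, centroid at (218.33, 10.00).
ΣA = 34532.96 mm²
ΣAx̄ = (18000.00)(100.00) + (15707.96)(100.00) + (825.00)(218.33) = 3550921.33 mm³
ΣAȳ = (18000.00)(45.00) + (15707.96)(132.44) + (825.00)(10.00) = 2898633.36 mm³
x̄ = 3550921.33 / 34532.96 = 102.83 mm
ȳ = 2898633.36 / 34532.96 = 83.94 mm

x̄ = 102.83 mm, ȳ = 83.94 mm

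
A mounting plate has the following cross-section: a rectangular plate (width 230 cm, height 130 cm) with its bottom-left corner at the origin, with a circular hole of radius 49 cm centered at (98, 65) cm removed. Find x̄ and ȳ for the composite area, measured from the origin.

Part | A | x̄ᵢ | ȳᵢ | A·x̄ᵢ | A·ȳᵢ
plate | 29900.00 | 115.00 | 65.00 | 3438500.00 | 1943500.00
hole | -7542.96 | 98.00 | 65.00 | -739210.47 | -490292.66
Σ | 22357.04 |  |  | 2699289.53 | 1453207.34
x̄ = 2699289.53 / 22357.04 = 120.74 cm
ȳ = 1453207.34 / 22357.04 = 65.00 cm

x̄ = 120.74 cm, ȳ = 65.00 cm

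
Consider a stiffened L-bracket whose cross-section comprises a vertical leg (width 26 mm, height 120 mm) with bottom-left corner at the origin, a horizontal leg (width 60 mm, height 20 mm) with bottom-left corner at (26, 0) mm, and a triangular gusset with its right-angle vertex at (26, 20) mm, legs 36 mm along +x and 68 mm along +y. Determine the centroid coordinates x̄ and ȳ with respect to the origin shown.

vertical leg: A = 26 × 120 = 3120.00, centroid at (13.00, 60.00).
horizontal leg: A = 60 × 20 = 1200.00, centroid at (56.00, 10.00).
gusset: A = ½·36·68 = 1224.00, centroid at (38.00, 42.67).
ΣA = 5544.00 mm², ΣAx̄ = 154272.00 mm³, ΣAȳ = 251424.00 mm³.
x̄ = 154272.00/5544.00 = 27.83 mm; ȳ = 251424.00/5544.00 = 45.35 mm.

x̄ = 27.83 mm, ȳ = 45.35 mm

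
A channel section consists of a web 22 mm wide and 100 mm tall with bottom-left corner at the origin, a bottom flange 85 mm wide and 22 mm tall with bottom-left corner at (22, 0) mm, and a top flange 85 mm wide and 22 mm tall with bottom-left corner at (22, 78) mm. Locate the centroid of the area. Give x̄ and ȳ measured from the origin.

web: A = 22 × 100 = 2200.00, centroid at (11.00, 50.00).
bottom flange: A = 85 × 22 = 1870.00, centroid at (64.50, 11.00).
top flange: A = 85 × 22 = 1870.00, centroid at (64.50, 89.00).
ΣA = 5940.00 mm², ΣAx̄ = 265430.00 mm³, ΣAȳ = 297000.00 mm³.
x̄ = 265430.00/5940.00 = 44.69 mm; ȳ = 297000.00/5940.00 = 50.00 mm.

x̄ = 44.69 mm, ȳ = 50.00 mm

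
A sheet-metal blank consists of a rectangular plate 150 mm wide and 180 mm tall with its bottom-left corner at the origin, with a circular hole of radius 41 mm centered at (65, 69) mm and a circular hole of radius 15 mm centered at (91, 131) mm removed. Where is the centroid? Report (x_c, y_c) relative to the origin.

x_c = 76.98 mm, y_c = 93.90 mm

Part | A | x̄ᵢ | ȳᵢ | A·x̄ᵢ | A·ȳᵢ
plate | 27000.00 | 75.00 | 90.00 | 2025000.00 | 2430000.00
hole 1 | -5281.02 | 65.00 | 69.00 | -343266.12 | -364390.19
hole 2 | -706.86 | 91.00 | 131.00 | -64324.11 | -92598.44
Σ | 21012.12 |  |  | 1617409.77 | 1973011.37
x_c = 1617409.77 / 21012.12 = 76.98 mm
y_c = 1973011.37 / 21012.12 = 93.90 mm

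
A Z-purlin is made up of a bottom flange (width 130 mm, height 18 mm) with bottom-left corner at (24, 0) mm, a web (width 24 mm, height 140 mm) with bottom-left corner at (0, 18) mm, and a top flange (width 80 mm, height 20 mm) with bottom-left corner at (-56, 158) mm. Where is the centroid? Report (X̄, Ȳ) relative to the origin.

bottom flange: A = 130 × 18 = 2340.00, centroid at (89.00, 9.00).
web: A = 24 × 140 = 3360.00, centroid at (12.00, 88.00).
top flange: A = 80 × 20 = 1600.00, centroid at (-16.00, 168.00).
ΣA = 7300.00 mm²
ΣAX̄ = (2340.00)(89.00) + (3360.00)(12.00) + (1600.00)(-16.00) = 222980.00 mm³
ΣAȲ = (2340.00)(9.00) + (3360.00)(88.00) + (1600.00)(168.00) = 585540.00 mm³
X̄ = 222980.00 / 7300.00 = 30.55 mm
Ȳ = 585540.00 / 7300.00 = 80.21 mm

X̄ = 30.55 mm, Ȳ = 80.21 mm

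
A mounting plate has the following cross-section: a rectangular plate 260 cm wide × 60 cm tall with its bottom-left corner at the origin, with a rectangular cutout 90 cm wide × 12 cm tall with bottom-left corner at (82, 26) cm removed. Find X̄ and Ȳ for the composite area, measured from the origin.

Part | A | x̄ᵢ | ȳᵢ | A·x̄ᵢ | A·ȳᵢ
plate | 15600.00 | 130.00 | 30.00 | 2028000.00 | 468000.00
hole | -1080.00 | 127.00 | 32.00 | -137160.00 | -34560.00
Σ | 14520.00 |  |  | 1890840.00 | 433440.00
X̄ = 1890840.00 / 14520.00 = 130.22 cm
Ȳ = 433440.00 / 14520.00 = 29.85 cm

X̄ = 130.22 cm, Ȳ = 29.85 cm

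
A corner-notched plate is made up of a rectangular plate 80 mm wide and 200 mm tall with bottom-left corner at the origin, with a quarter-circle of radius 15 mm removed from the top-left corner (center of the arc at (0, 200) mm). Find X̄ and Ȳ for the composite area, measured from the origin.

plate: A = 80 × 200 = 16000.00, centroid at (40.00, 100.00).
removed quarter-circle: A = −¼π·15² = -176.71, centroid at (6.37, 193.63).
ΣA = 15823.29 mm², ΣAX̄ = 638875.00 mm³, ΣAȲ = 1565782.08 mm³.
X̄ = 638875.00/15823.29 = 40.38 mm; Ȳ = 1565782.08/15823.29 = 98.95 mm.

X̄ = 40.38 mm, Ȳ = 98.95 mm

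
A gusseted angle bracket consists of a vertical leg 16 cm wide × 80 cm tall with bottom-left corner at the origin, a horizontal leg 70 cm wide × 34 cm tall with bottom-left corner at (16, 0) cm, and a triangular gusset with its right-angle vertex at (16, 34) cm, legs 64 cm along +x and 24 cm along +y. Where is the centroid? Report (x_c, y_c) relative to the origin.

x_c = 36.20 cm, y_c = 27.98 cm

vertical leg: A = 16 × 80 = 1280.00, centroid at (8.00, 40.00).
horizontal leg: A = 70 × 34 = 2380.00, centroid at (51.00, 17.00).
gusset: A = ½·64·24 = 768.00, centroid at (37.33, 42.00).
ΣA = 4428.00 cm²
ΣAx_c = (1280.00)(8.00) + (2380.00)(51.00) + (768.00)(37.33) = 160292.00 cm³
ΣAy_c = (1280.00)(40.00) + (2380.00)(17.00) + (768.00)(42.00) = 123916.00 cm³
x_c = 160292.00 / 4428.00 = 36.20 cm
y_c = 123916.00 / 4428.00 = 27.98 cm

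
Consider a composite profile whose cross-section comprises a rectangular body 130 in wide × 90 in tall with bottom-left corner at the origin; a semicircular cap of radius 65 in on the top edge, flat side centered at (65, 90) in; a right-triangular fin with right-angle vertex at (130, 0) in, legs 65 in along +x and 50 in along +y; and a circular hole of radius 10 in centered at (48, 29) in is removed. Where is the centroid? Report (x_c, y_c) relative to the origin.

Part | A | x̄ᵢ | ȳᵢ | A·x̄ᵢ | A·ȳᵢ
rectangular body | 11700.00 | 65.00 | 45.00 | 760500.00 | 526500.00
semicircular top | 6636.61 | 65.00 | 117.59 | 431379.94 | 780378.64
triangular fin | 1625.00 | 151.67 | 16.67 | 246458.33 | 27083.33
hole | -314.16 | 48.00 | 29.00 | -15079.64 | -9110.62
Σ | 19647.46 |  |  | 1423258.63 | 1324851.35
x_c = 1423258.63 / 19647.46 = 72.44 in
y_c = 1324851.35 / 19647.46 = 67.43 in

x_c = 72.44 in, y_c = 67.43 in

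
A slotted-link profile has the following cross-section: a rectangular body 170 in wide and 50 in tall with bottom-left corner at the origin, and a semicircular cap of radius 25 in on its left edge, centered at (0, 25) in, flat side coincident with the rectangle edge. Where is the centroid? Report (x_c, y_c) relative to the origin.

x_c = 75.10 in, y_c = 25.00 in

Part | A | x̄ᵢ | ȳᵢ | A·x̄ᵢ | A·ȳᵢ
rectangular body | 8500.00 | 85.00 | 25.00 | 722500.00 | 212500.00
semicircular end | 981.75 | -10.61 | 25.00 | -10416.67 | 24543.69
Σ | 9481.75 |  |  | 712083.33 | 237043.69
x_c = 712083.33 / 9481.75 = 75.10 in
y_c = 237043.69 / 9481.75 = 25.00 in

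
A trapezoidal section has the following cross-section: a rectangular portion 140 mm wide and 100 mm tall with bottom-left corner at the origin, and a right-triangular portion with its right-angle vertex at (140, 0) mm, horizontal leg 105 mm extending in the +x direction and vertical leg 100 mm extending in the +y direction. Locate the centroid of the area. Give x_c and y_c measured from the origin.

rectangular portion: A = 140 × 100 = 14000.00, centroid at (70.00, 50.00).
triangular portion: A = ½·105·100 = 5250.00, centroid at (175.00, 33.33).
ΣA = 19250.00 mm², ΣAx_c = 1898750.00 mm³, ΣAy_c = 875000.00 mm³.
x_c = 1898750.00/19250.00 = 98.64 mm; y_c = 875000.00/19250.00 = 45.45 mm.

x_c = 98.64 mm, y_c = 45.45 mm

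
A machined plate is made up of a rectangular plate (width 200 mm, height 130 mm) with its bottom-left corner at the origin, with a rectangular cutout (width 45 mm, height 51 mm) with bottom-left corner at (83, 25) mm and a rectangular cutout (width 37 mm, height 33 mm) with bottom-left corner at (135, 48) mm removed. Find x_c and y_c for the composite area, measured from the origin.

x_c = 96.53 mm, y_c = 66.51 mm

Part | A | x̄ᵢ | ȳᵢ | A·x̄ᵢ | A·ȳᵢ
plate | 26000.00 | 100.00 | 65.00 | 2600000.00 | 1690000.00
hole 1 | -2295.00 | 105.50 | 50.50 | -242122.50 | -115897.50
hole 2 | -1221.00 | 153.50 | 64.50 | -187423.50 | -78754.50
Σ | 22484.00 |  |  | 2170454.00 | 1495348.00
x_c = 2170454.00 / 22484.00 = 96.53 mm
y_c = 1495348.00 / 22484.00 = 66.51 mm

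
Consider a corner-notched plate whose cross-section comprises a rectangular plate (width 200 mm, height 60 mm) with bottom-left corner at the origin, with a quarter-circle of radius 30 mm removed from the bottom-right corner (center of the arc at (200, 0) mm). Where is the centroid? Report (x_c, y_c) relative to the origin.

plate: A = 200 × 60 = 12000.00, centroid at (100.00, 30.00).
removed quarter-circle: A = −¼π·30² = -706.86, centroid at (187.27, 12.73).
ΣA = 11293.14 mm²
ΣAx_c = (12000.00)(100.00) + (-706.86)(187.27) = 1067628.33 mm³
ΣAy_c = (12000.00)(30.00) + (-706.86)(12.73) = 351000.00 mm³
x_c = 1067628.33 / 11293.14 = 94.54 mm
y_c = 351000.00 / 11293.14 = 31.08 mm

x_c = 94.54 mm, y_c = 31.08 mm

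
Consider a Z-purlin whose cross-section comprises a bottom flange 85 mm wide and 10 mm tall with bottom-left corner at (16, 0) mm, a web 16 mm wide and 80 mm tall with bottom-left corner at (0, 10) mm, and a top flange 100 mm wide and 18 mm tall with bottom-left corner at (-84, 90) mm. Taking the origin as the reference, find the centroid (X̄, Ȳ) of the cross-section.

X̄ = -0.31 mm, Ȳ = 62.71 mm

bottom flange: A = 85 × 10 = 850.00, centroid at (58.50, 5.00).
web: A = 16 × 80 = 1280.00, centroid at (8.00, 50.00).
top flange: A = 100 × 18 = 1800.00, centroid at (-34.00, 99.00).
ΣA = 3930.00 mm²
ΣAX̄ = (850.00)(58.50) + (1280.00)(8.00) + (1800.00)(-34.00) = -1235.00 mm³
ΣAȲ = (850.00)(5.00) + (1280.00)(50.00) + (1800.00)(99.00) = 246450.00 mm³
X̄ = -1235.00 / 3930.00 = -0.31 mm
Ȳ = 246450.00 / 3930.00 = 62.71 mm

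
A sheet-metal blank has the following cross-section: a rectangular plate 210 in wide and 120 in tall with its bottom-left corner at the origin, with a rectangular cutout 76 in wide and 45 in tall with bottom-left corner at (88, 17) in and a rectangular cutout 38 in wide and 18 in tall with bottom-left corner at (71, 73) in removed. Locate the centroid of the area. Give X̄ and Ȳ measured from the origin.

X̄ = 102.08 in, Ȳ = 62.61 in

plate: A = 210 × 120 = 25200.00, centroid at (105.00, 60.00).
hole 1: A = −(76 × 45) = -3420.00, centroid at (126.00, 39.50).
hole 2: A = −(38 × 18) = -684.00, centroid at (90.00, 82.00).
ΣA = 21096.00 in²
ΣAX̄ = (25200.00)(105.00) + (-3420.00)(126.00) + (-684.00)(90.00) = 2153520.00 in³
ΣAȲ = (25200.00)(60.00) + (-3420.00)(39.50) + (-684.00)(82.00) = 1320822.00 in³
X̄ = 2153520.00 / 21096.00 = 102.08 in
Ȳ = 1320822.00 / 21096.00 = 62.61 in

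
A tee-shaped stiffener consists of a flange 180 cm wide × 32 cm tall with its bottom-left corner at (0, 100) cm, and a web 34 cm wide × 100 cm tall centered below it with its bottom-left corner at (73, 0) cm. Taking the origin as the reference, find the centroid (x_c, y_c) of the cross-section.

x_c = 90.00 cm, y_c = 91.50 cm

web: A = 34 × 100 = 3400.00, centroid at (90.00, 50.00).
flange: A = 180 × 32 = 5760.00, centroid at (90.00, 116.00).
ΣA = 9160.00 cm², ΣAx_c = 824400.00 cm³, ΣAy_c = 838160.00 cm³.
x_c = 824400.00/9160.00 = 90.00 cm; y_c = 838160.00/9160.00 = 91.50 cm.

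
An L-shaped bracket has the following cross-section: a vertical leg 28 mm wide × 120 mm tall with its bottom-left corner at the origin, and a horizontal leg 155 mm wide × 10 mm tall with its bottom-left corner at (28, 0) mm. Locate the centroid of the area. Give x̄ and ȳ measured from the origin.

x̄ = 42.88 mm, ȳ = 42.64 mm

vertical leg: A = 28 × 120 = 3360.00, centroid at (14.00, 60.00).
horizontal leg: A = 155 × 10 = 1550.00, centroid at (105.50, 5.00).
ΣA = 4910.00 mm², ΣAx̄ = 210565.00 mm³, ΣAȳ = 209350.00 mm³.
x̄ = 210565.00/4910.00 = 42.88 mm; ȳ = 209350.00/4910.00 = 42.64 mm.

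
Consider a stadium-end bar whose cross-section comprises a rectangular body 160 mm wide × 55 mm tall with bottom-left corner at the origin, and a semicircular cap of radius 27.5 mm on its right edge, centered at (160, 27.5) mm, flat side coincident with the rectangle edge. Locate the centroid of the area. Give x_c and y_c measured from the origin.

x_c = 90.90 mm, y_c = 27.50 mm

rectangular body: A = 160 × 55 = 8800.00, centroid at (80.00, 27.50).
semicircular end: A = ½π·27.5² = 1187.91, centroid at (171.67, 27.50).
ΣA = 9987.91 mm²
ΣAx_c = (8800.00)(80.00) + (1187.91)(171.67) = 907930.94 mm³
ΣAy_c = (8800.00)(27.50) + (1187.91)(27.50) = 274667.65 mm³
x_c = 907930.94 / 9987.91 = 90.90 mm
y_c = 274667.65 / 9987.91 = 27.50 mm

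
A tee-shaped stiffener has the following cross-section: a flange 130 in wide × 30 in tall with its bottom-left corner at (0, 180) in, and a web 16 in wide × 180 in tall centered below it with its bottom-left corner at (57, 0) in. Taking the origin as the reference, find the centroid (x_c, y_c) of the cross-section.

x_c = 65.00 in, y_c = 150.40 in

web: A = 16 × 180 = 2880.00, centroid at (65.00, 90.00).
flange: A = 130 × 30 = 3900.00, centroid at (65.00, 195.00).
ΣA = 6780.00 in², ΣAx_c = 440700.00 in³, ΣAy_c = 1019700.00 in³.
x_c = 440700.00/6780.00 = 65.00 in; y_c = 1019700.00/6780.00 = 150.40 in.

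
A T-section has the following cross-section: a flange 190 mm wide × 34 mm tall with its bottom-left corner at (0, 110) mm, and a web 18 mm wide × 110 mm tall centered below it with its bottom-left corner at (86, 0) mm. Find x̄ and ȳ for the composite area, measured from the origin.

x̄ = 95.00 mm, ȳ = 110.11 mm

Part | A | x̄ᵢ | ȳᵢ | A·x̄ᵢ | A·ȳᵢ
web | 1980.00 | 95.00 | 55.00 | 188100.00 | 108900.00
flange | 6460.00 | 95.00 | 127.00 | 613700.00 | 820420.00
Σ | 8440.00 |  |  | 801800.00 | 929320.00
x̄ = 801800.00 / 8440.00 = 95.00 mm
ȳ = 929320.00 / 8440.00 = 110.11 mm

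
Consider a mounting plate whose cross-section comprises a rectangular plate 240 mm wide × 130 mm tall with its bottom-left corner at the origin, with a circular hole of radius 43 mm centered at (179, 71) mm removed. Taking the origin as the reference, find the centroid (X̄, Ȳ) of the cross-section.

X̄ = 106.50 mm, Ȳ = 63.63 mm

Part | A | x̄ᵢ | ȳᵢ | A·x̄ᵢ | A·ȳᵢ
plate | 31200.00 | 120.00 | 65.00 | 3744000.00 | 2028000.00
hole | -5808.80 | 179.00 | 71.00 | -1039776.06 | -412425.14
Σ | 25391.20 |  |  | 2704223.94 | 1615574.86
X̄ = 2704223.94 / 25391.20 = 106.50 mm
Ȳ = 1615574.86 / 25391.20 = 63.63 mm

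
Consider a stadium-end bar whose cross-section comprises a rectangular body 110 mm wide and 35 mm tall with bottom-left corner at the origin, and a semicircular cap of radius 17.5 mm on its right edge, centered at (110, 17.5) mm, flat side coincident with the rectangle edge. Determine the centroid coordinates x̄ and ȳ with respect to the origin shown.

x̄ = 61.93 mm, ȳ = 17.50 mm

Part | A | x̄ᵢ | ȳᵢ | A·x̄ᵢ | A·ȳᵢ
rectangular body | 3850.00 | 55.00 | 17.50 | 211750.00 | 67375.00
semicircular end | 481.06 | 117.43 | 17.50 | 56489.12 | 8418.49
Σ | 4331.06 |  |  | 268239.12 | 75793.49
x̄ = 268239.12 / 4331.06 = 61.93 mm
ȳ = 75793.49 / 4331.06 = 17.50 mm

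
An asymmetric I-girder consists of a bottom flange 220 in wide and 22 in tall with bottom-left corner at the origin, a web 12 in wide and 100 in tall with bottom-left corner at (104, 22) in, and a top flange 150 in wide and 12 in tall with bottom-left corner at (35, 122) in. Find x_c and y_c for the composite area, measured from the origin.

x_c = 110.00 in, y_c = 47.20 in

bottom flange: A = 220 × 22 = 4840.00, centroid at (110.00, 11.00).
web: A = 12 × 100 = 1200.00, centroid at (110.00, 72.00).
top flange: A = 150 × 12 = 1800.00, centroid at (110.00, 128.00).
ΣA = 7840.00 in²
ΣAx_c = (4840.00)(110.00) + (1200.00)(110.00) + (1800.00)(110.00) = 862400.00 in³
ΣAy_c = (4840.00)(11.00) + (1200.00)(72.00) + (1800.00)(128.00) = 370040.00 in³
x_c = 862400.00 / 7840.00 = 110.00 in
y_c = 370040.00 / 7840.00 = 47.20 in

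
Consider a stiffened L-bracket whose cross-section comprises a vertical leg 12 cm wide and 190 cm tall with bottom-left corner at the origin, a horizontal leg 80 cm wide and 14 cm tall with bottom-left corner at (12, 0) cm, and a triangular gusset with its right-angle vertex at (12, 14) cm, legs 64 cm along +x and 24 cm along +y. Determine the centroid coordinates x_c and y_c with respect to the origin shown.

Part | A | x̄ᵢ | ȳᵢ | A·x̄ᵢ | A·ȳᵢ
vertical leg | 2280.00 | 6.00 | 95.00 | 13680.00 | 216600.00
horizontal leg | 1120.00 | 52.00 | 7.00 | 58240.00 | 7840.00
gusset | 768.00 | 33.33 | 22.00 | 25600.00 | 16896.00
Σ | 4168.00 |  |  | 97520.00 | 241336.00
x_c = 97520.00 / 4168.00 = 23.40 cm
y_c = 241336.00 / 4168.00 = 57.90 cm

x_c = 23.40 cm, y_c = 57.90 cm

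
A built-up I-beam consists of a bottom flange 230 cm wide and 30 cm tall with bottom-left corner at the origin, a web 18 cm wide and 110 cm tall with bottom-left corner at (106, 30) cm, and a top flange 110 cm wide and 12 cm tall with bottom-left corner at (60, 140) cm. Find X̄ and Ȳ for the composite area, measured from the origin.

bottom flange: A = 230 × 30 = 6900.00, centroid at (115.00, 15.00).
web: A = 18 × 110 = 1980.00, centroid at (115.00, 85.00).
top flange: A = 110 × 12 = 1320.00, centroid at (115.00, 146.00).
ΣA = 10200.00 cm², ΣAX̄ = 1173000.00 cm³, ΣAȲ = 464520.00 cm³.
X̄ = 1173000.00/10200.00 = 115.00 cm; Ȳ = 464520.00/10200.00 = 45.54 cm.

X̄ = 115.00 cm, Ȳ = 45.54 cm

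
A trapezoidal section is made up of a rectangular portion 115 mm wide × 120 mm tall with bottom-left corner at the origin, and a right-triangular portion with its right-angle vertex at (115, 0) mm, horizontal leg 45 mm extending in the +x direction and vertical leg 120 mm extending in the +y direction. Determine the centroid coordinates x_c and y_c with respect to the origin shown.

x_c = 69.36 mm, y_c = 56.73 mm

Part | A | x̄ᵢ | ȳᵢ | A·x̄ᵢ | A·ȳᵢ
rectangular portion | 13800.00 | 57.50 | 60.00 | 793500.00 | 828000.00
triangular portion | 2700.00 | 130.00 | 40.00 | 351000.00 | 108000.00
Σ | 16500.00 |  |  | 1144500.00 | 936000.00
x_c = 1144500.00 / 16500.00 = 69.36 mm
y_c = 936000.00 / 16500.00 = 56.73 mm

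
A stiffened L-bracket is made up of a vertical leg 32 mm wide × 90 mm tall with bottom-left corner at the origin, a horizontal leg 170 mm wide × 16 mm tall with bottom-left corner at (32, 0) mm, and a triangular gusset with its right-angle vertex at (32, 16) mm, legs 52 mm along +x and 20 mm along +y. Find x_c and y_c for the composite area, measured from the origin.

vertical leg: A = 32 × 90 = 2880.00, centroid at (16.00, 45.00).
horizontal leg: A = 170 × 16 = 2720.00, centroid at (117.00, 8.00).
gusset: A = ½·52·20 = 520.00, centroid at (49.33, 22.67).
ΣA = 6120.00 mm², ΣAx_c = 389973.33 mm³, ΣAy_c = 163146.67 mm³.
x_c = 389973.33/6120.00 = 63.72 mm; y_c = 163146.67/6120.00 = 26.66 mm.

x_c = 63.72 mm, y_c = 26.66 mm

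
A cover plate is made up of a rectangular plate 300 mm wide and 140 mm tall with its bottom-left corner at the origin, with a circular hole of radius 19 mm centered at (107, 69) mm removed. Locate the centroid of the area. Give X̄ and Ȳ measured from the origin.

X̄ = 151.19 mm, Ȳ = 70.03 mm

plate: A = 300 × 140 = 42000.00, centroid at (150.00, 70.00).
hole: A = −π·19² = -1134.11, centroid at (107.00, 69.00).
ΣA = 40865.89 mm², ΣAX̄ = 6178649.70 mm³, ΣAȲ = 2861746.07 mm³.
X̄ = 6178649.70/40865.89 = 151.19 mm; Ȳ = 2861746.07/40865.89 = 70.03 mm.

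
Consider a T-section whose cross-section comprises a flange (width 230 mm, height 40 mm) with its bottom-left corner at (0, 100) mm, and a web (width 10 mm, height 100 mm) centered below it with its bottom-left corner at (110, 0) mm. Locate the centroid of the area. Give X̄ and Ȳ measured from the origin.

web: A = 10 × 100 = 1000.00, centroid at (115.00, 50.00).
flange: A = 230 × 40 = 9200.00, centroid at (115.00, 120.00).
ΣA = 10200.00 mm², ΣAX̄ = 1173000.00 mm³, ΣAȲ = 1154000.00 mm³.
X̄ = 1173000.00/10200.00 = 115.00 mm; Ȳ = 1154000.00/10200.00 = 113.14 mm.

X̄ = 115.00 mm, Ȳ = 113.14 mm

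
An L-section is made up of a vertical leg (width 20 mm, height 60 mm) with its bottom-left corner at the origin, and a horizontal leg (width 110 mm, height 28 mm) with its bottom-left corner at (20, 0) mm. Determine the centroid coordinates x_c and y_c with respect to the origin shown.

vertical leg: A = 20 × 60 = 1200.00, centroid at (10.00, 30.00).
horizontal leg: A = 110 × 28 = 3080.00, centroid at (75.00, 14.00).
ΣA = 4280.00 mm²
ΣAx_c = (1200.00)(10.00) + (3080.00)(75.00) = 243000.00 mm³
ΣAy_c = (1200.00)(30.00) + (3080.00)(14.00) = 79120.00 mm³
x_c = 243000.00 / 4280.00 = 56.78 mm
y_c = 79120.00 / 4280.00 = 18.49 mm

x_c = 56.78 mm, y_c = 18.49 mm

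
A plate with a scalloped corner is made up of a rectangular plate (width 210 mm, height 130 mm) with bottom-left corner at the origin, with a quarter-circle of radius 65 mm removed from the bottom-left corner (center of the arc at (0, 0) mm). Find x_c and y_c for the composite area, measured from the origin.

x_c = 115.71 mm, y_c = 70.18 mm

Part | A | x̄ᵢ | ȳᵢ | A·x̄ᵢ | A·ȳᵢ
plate | 27300.00 | 105.00 | 65.00 | 2866500.00 | 1774500.00
removed quarter-circle | -3318.31 | 27.59 | 27.59 | -91541.67 | -91541.67
Σ | 23981.69 |  |  | 2774958.33 | 1682958.33
x_c = 2774958.33 / 23981.69 = 115.71 mm
y_c = 1682958.33 / 23981.69 = 70.18 mm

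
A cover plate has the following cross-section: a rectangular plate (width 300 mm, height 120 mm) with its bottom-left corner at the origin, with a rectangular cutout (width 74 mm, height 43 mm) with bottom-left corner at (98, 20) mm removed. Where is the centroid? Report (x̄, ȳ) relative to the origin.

x̄ = 151.45 mm, ȳ = 61.79 mm

plate: A = 300 × 120 = 36000.00, centroid at (150.00, 60.00).
hole: A = −(74 × 43) = -3182.00, centroid at (135.00, 41.50).
ΣA = 32818.00 mm²
ΣAx̄ = (36000.00)(150.00) + (-3182.00)(135.00) = 4970430.00 mm³
ΣAȳ = (36000.00)(60.00) + (-3182.00)(41.50) = 2027947.00 mm³
x̄ = 4970430.00 / 32818.00 = 151.45 mm
ȳ = 2027947.00 / 32818.00 = 61.79 mm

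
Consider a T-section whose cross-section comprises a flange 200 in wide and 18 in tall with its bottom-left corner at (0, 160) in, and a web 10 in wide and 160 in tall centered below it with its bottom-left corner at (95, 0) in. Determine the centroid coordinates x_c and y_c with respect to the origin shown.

Part | A | x̄ᵢ | ȳᵢ | A·x̄ᵢ | A·ȳᵢ
web | 1600.00 | 100.00 | 80.00 | 160000.00 | 128000.00
flange | 3600.00 | 100.00 | 169.00 | 360000.00 | 608400.00
Σ | 5200.00 |  |  | 520000.00 | 736400.00
x_c = 520000.00 / 5200.00 = 100.00 in
y_c = 736400.00 / 5200.00 = 141.62 in

x_c = 100.00 in, y_c = 141.62 in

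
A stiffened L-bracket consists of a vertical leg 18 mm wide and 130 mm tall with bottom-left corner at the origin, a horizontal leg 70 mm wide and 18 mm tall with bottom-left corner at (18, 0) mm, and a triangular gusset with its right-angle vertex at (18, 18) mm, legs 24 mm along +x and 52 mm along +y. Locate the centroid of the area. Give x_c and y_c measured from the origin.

Part | A | x̄ᵢ | ȳᵢ | A·x̄ᵢ | A·ȳᵢ
vertical leg | 2340.00 | 9.00 | 65.00 | 21060.00 | 152100.00
horizontal leg | 1260.00 | 53.00 | 9.00 | 66780.00 | 11340.00
gusset | 624.00 | 26.00 | 35.33 | 16224.00 | 22048.00
Σ | 4224.00 |  |  | 104064.00 | 185488.00
x_c = 104064.00 / 4224.00 = 24.64 mm
y_c = 185488.00 / 4224.00 = 43.91 mm

x_c = 24.64 mm, y_c = 43.91 mm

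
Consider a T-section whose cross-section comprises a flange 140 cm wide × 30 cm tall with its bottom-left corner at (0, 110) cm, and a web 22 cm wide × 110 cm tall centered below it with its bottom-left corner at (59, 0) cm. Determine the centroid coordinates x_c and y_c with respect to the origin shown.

Part | A | x̄ᵢ | ȳᵢ | A·x̄ᵢ | A·ȳᵢ
web | 2420.00 | 70.00 | 55.00 | 169400.00 | 133100.00
flange | 4200.00 | 70.00 | 125.00 | 294000.00 | 525000.00
Σ | 6620.00 |  |  | 463400.00 | 658100.00
x_c = 463400.00 / 6620.00 = 70.00 cm
y_c = 658100.00 / 6620.00 = 99.41 cm

x_c = 70.00 cm, y_c = 99.41 cm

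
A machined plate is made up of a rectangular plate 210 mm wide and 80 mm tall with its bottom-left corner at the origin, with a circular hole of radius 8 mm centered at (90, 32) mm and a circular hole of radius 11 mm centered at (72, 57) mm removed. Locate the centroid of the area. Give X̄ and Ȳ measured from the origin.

plate: A = 210 × 80 = 16800.00, centroid at (105.00, 40.00).
hole 1: A = −π·8² = -201.06, centroid at (90.00, 32.00).
hole 2: A = −π·11² = -380.13, centroid at (72.00, 57.00).
ΣA = 16218.81 mm²
ΣAX̄ = (16800.00)(105.00) + (-201.06)(90.00) + (-380.13)(72.00) = 1718534.87 mm³
ΣAȲ = (16800.00)(40.00) + (-201.06)(32.00) + (-380.13)(57.00) = 643898.45 mm³
X̄ = 1718534.87 / 16218.81 = 105.96 mm
Ȳ = 643898.45 / 16218.81 = 39.70 mm

X̄ = 105.96 mm, Ȳ = 39.70 mm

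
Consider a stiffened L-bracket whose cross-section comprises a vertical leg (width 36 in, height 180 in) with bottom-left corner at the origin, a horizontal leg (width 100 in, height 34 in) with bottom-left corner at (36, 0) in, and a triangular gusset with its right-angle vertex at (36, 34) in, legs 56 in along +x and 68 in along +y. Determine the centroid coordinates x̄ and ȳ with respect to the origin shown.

x̄ = 43.54 in, ȳ = 63.55 in

Part | A | x̄ᵢ | ȳᵢ | A·x̄ᵢ | A·ȳᵢ
vertical leg | 6480.00 | 18.00 | 90.00 | 116640.00 | 583200.00
horizontal leg | 3400.00 | 86.00 | 17.00 | 292400.00 | 57800.00
gusset | 1904.00 | 54.67 | 56.67 | 104085.33 | 107893.33
Σ | 11784.00 |  |  | 513125.33 | 748893.33
x̄ = 513125.33 / 11784.00 = 43.54 in
ȳ = 748893.33 / 11784.00 = 63.55 in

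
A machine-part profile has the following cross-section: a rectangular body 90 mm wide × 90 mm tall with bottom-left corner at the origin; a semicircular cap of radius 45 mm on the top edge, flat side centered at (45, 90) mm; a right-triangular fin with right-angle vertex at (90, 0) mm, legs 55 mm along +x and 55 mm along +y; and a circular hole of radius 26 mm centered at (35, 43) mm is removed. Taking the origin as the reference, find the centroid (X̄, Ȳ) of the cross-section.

X̄ = 55.97 mm, Ȳ = 60.73 mm

rectangular body: A = 90 × 90 = 8100.00, centroid at (45.00, 45.00).
semicircular top: A = ½π·45² = 3180.86, centroid at (45.00, 109.10).
triangular fin: A = ½·55·55 = 1512.50, centroid at (108.33, 18.33).
hole: A = −π·26² = -2123.72, centroid at (35.00, 43.00).
ΣA = 10669.65 mm²
ΣAX̄ = (8100.00)(45.00) + (3180.86)(45.00) + (1512.50)(108.33) + (-2123.72)(35.00) = 597162.90 mm³
ΣAȲ = (8100.00)(45.00) + (3180.86)(109.10) + (1512.50)(18.33) + (-2123.72)(43.00) = 647936.98 mm³
X̄ = 597162.90 / 10669.65 = 55.97 mm
Ȳ = 647936.98 / 10669.65 = 60.73 mm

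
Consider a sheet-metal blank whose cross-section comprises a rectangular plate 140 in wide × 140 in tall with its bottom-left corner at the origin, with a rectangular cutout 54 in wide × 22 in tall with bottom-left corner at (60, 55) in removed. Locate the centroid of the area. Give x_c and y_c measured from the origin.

x_c = 68.90 in, y_c = 70.26 in

plate: A = 140 × 140 = 19600.00, centroid at (70.00, 70.00).
hole: A = −(54 × 22) = -1188.00, centroid at (87.00, 66.00).
ΣA = 18412.00 in²
ΣAx_c = (19600.00)(70.00) + (-1188.00)(87.00) = 1268644.00 in³
ΣAy_c = (19600.00)(70.00) + (-1188.00)(66.00) = 1293592.00 in³
x_c = 1268644.00 / 18412.00 = 68.90 in
y_c = 1293592.00 / 18412.00 = 70.26 in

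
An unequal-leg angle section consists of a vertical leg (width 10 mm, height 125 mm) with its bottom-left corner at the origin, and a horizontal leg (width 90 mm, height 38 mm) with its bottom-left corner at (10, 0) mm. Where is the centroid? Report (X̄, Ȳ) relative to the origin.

Part | A | x̄ᵢ | ȳᵢ | A·x̄ᵢ | A·ȳᵢ
vertical leg | 1250.00 | 5.00 | 62.50 | 6250.00 | 78125.00
horizontal leg | 3420.00 | 55.00 | 19.00 | 188100.00 | 64980.00
Σ | 4670.00 |  |  | 194350.00 | 143105.00
X̄ = 194350.00 / 4670.00 = 41.62 mm
Ȳ = 143105.00 / 4670.00 = 30.64 mm

X̄ = 41.62 mm, Ȳ = 30.64 mm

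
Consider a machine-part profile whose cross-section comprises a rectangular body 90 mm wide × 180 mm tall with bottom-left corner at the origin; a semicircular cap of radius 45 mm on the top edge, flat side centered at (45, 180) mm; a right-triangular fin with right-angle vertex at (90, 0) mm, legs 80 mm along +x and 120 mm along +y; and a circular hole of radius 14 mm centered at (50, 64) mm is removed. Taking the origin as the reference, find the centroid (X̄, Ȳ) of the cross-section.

X̄ = 59.47 mm, Ȳ = 95.22 mm

rectangular body: A = 90 × 180 = 16200.00, centroid at (45.00, 90.00).
semicircular top: A = ½π·45² = 3180.86, centroid at (45.00, 199.10).
triangular fin: A = ½·80·120 = 4800.00, centroid at (116.67, 40.00).
hole: A = −π·14² = -615.75, centroid at (50.00, 64.00).
ΣA = 23565.11 mm², ΣAX̄ = 1401351.21 mm³, ΣAȲ = 2243897.12 mm³.
X̄ = 1401351.21/23565.11 = 59.47 mm; Ȳ = 2243897.12/23565.11 = 95.22 mm.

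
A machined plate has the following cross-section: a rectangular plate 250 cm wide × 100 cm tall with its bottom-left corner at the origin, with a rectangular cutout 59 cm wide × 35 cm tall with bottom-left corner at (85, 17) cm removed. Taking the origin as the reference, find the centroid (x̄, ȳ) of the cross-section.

plate: A = 250 × 100 = 25000.00, centroid at (125.00, 50.00).
hole: A = −(59 × 35) = -2065.00, centroid at (114.50, 34.50).
ΣA = 22935.00 cm²
ΣAx̄ = (25000.00)(125.00) + (-2065.00)(114.50) = 2888557.50 cm³
ΣAȳ = (25000.00)(50.00) + (-2065.00)(34.50) = 1178757.50 cm³
x̄ = 2888557.50 / 22935.00 = 125.95 cm
ȳ = 1178757.50 / 22935.00 = 51.40 cm

x̄ = 125.95 cm, ȳ = 51.40 cm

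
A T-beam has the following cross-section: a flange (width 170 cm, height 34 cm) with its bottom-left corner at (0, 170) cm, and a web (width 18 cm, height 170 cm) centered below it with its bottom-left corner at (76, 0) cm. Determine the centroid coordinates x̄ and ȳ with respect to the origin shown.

x̄ = 85.00 cm, ȳ = 151.69 cm

web: A = 18 × 170 = 3060.00, centroid at (85.00, 85.00).
flange: A = 170 × 34 = 5780.00, centroid at (85.00, 187.00).
ΣA = 8840.00 cm²
ΣAx̄ = (3060.00)(85.00) + (5780.00)(85.00) = 751400.00 cm³
ΣAȳ = (3060.00)(85.00) + (5780.00)(187.00) = 1340960.00 cm³
x̄ = 751400.00 / 8840.00 = 85.00 cm
ȳ = 1340960.00 / 8840.00 = 151.69 cm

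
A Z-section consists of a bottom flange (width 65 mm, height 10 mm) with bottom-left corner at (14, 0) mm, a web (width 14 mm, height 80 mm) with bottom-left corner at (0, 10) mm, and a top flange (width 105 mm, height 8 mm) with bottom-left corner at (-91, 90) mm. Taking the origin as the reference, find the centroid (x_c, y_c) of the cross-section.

bottom flange: A = 65 × 10 = 650.00, centroid at (46.50, 5.00).
web: A = 14 × 80 = 1120.00, centroid at (7.00, 50.00).
top flange: A = 105 × 8 = 840.00, centroid at (-38.50, 94.00).
ΣA = 2610.00 mm², ΣAx_c = 5725.00 mm³, ΣAy_c = 138210.00 mm³.
x_c = 5725.00/2610.00 = 2.19 mm; y_c = 138210.00/2610.00 = 52.95 mm.

x_c = 2.19 mm, y_c = 52.95 mm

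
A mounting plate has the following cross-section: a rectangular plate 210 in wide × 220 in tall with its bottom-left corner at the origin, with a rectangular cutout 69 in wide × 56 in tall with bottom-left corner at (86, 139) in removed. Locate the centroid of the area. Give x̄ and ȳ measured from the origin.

x̄ = 103.59 in, ȳ = 104.80 in

plate: A = 210 × 220 = 46200.00, centroid at (105.00, 110.00).
hole: A = −(69 × 56) = -3864.00, centroid at (120.50, 167.00).
ΣA = 42336.00 in²
ΣAx̄ = (46200.00)(105.00) + (-3864.00)(120.50) = 4385388.00 in³
ΣAȳ = (46200.00)(110.00) + (-3864.00)(167.00) = 4436712.00 in³
x̄ = 4385388.00 / 42336.00 = 103.59 in
ȳ = 4436712.00 / 42336.00 = 104.80 in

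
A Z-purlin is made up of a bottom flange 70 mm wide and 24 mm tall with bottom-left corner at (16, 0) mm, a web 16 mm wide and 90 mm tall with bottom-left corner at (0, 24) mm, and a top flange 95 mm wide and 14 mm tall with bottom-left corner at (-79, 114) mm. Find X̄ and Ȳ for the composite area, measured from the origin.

bottom flange: A = 70 × 24 = 1680.00, centroid at (51.00, 12.00).
web: A = 16 × 90 = 1440.00, centroid at (8.00, 69.00).
top flange: A = 95 × 14 = 1330.00, centroid at (-31.50, 121.00).
ΣA = 4450.00 mm²
ΣAX̄ = (1680.00)(51.00) + (1440.00)(8.00) + (1330.00)(-31.50) = 55305.00 mm³
ΣAȲ = (1680.00)(12.00) + (1440.00)(69.00) + (1330.00)(121.00) = 280450.00 mm³
X̄ = 55305.00 / 4450.00 = 12.43 mm
Ȳ = 280450.00 / 4450.00 = 63.02 mm

X̄ = 12.43 mm, Ȳ = 63.02 mm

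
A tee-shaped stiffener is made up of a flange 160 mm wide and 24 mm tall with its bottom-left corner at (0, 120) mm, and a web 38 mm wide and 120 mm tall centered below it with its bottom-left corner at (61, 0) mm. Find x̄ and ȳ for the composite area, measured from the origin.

x̄ = 80.00 mm, ȳ = 92.91 mm

Part | A | x̄ᵢ | ȳᵢ | A·x̄ᵢ | A·ȳᵢ
web | 4560.00 | 80.00 | 60.00 | 364800.00 | 273600.00
flange | 3840.00 | 80.00 | 132.00 | 307200.00 | 506880.00
Σ | 8400.00 |  |  | 672000.00 | 780480.00
x̄ = 672000.00 / 8400.00 = 80.00 mm
ȳ = 780480.00 / 8400.00 = 92.91 mm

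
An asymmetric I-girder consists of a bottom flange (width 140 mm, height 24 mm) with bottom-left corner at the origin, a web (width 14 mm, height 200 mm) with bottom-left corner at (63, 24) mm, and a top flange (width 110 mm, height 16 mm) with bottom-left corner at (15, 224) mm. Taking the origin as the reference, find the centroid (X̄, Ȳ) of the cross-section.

bottom flange: A = 140 × 24 = 3360.00, centroid at (70.00, 12.00).
web: A = 14 × 200 = 2800.00, centroid at (70.00, 124.00).
top flange: A = 110 × 16 = 1760.00, centroid at (70.00, 232.00).
ΣA = 7920.00 mm²
ΣAX̄ = (3360.00)(70.00) + (2800.00)(70.00) + (1760.00)(70.00) = 554400.00 mm³
ΣAȲ = (3360.00)(12.00) + (2800.00)(124.00) + (1760.00)(232.00) = 795840.00 mm³
X̄ = 554400.00 / 7920.00 = 70.00 mm
Ȳ = 795840.00 / 7920.00 = 100.48 mm

X̄ = 70.00 mm, Ȳ = 100.48 mm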